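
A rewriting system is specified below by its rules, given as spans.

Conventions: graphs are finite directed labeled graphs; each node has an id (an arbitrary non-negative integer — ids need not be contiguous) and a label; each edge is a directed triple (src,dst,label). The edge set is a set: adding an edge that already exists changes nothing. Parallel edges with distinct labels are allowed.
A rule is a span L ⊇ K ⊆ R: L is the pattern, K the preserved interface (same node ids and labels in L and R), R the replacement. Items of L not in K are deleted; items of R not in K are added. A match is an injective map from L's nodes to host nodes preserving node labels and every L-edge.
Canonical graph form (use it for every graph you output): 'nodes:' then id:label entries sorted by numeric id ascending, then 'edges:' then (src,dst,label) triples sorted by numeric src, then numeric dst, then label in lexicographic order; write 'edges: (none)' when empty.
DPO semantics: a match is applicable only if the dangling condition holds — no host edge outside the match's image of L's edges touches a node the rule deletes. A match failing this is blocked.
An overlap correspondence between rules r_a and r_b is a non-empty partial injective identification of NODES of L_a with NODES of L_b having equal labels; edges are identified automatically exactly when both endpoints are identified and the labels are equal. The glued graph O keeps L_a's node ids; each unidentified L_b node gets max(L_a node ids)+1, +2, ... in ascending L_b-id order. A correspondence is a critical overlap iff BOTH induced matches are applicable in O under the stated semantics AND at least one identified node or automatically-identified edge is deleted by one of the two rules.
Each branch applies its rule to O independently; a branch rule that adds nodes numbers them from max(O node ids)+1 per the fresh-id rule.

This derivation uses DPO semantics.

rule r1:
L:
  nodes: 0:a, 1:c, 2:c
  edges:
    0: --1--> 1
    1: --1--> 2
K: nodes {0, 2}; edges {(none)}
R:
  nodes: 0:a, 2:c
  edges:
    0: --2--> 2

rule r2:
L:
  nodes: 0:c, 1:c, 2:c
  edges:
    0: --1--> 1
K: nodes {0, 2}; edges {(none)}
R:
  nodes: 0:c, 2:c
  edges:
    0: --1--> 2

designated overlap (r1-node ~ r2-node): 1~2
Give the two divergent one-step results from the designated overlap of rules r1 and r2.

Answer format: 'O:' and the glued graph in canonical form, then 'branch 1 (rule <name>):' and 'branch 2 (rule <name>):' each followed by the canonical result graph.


O:
nodes: 0:a, 1:c, 2:c, 3:c, 4:c
edges: (0,1,1); (1,2,1); (3,4,1)
branch 1 (rule r1):
nodes: 0:a, 2:c, 3:c, 4:c
edges: (0,2,2); (3,4,1)
branch 2 (rule r2):
nodes: 0:a, 1:c, 2:c, 3:c
edges: (0,1,1); (1,2,1); (3,1,1)


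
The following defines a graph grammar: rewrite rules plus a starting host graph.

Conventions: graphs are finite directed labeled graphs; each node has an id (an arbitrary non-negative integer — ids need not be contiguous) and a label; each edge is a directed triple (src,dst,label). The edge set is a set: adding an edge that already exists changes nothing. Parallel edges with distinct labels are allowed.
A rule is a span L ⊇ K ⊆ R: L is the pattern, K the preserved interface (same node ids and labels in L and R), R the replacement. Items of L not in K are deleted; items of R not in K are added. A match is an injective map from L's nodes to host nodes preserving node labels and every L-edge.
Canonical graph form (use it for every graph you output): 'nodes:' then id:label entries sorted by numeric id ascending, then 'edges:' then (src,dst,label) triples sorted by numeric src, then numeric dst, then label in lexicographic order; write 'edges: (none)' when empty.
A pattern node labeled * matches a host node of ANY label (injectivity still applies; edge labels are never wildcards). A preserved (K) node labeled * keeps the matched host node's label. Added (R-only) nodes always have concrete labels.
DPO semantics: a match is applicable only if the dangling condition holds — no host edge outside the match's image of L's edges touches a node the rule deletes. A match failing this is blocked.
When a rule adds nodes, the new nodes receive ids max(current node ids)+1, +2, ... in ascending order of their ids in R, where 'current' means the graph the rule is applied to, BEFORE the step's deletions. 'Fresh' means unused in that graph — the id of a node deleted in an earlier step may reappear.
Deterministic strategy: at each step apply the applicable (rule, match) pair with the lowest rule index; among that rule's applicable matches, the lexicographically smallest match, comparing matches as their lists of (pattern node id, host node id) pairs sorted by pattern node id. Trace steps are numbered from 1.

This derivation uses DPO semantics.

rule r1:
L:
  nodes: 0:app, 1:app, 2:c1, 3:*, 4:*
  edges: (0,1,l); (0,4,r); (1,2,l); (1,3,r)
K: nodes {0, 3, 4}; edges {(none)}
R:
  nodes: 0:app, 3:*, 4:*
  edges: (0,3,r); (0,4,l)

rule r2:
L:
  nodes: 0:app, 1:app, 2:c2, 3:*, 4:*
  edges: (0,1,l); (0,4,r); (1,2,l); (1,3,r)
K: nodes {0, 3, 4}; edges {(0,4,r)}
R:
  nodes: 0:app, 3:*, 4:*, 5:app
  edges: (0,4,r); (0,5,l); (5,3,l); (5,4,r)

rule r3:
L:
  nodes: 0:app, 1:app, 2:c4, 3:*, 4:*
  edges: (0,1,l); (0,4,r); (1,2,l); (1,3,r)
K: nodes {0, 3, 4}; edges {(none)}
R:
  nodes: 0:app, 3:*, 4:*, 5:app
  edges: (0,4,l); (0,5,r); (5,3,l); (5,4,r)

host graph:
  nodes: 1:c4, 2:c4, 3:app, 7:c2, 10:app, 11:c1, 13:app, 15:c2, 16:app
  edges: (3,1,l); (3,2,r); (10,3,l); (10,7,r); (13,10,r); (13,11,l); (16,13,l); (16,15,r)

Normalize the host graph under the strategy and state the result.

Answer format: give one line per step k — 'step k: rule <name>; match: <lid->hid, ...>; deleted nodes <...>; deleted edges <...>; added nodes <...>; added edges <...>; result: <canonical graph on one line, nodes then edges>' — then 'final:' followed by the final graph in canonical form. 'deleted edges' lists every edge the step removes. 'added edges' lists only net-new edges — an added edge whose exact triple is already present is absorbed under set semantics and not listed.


step 1: rule r1; match: 0->16, 1->13, 2->11, 3->10, 4->15; deleted nodes 11, 13; deleted edges (13,10,r); (13,11,l); (16,13,l); (16,15,r); added nodes (none); added edges (16,10,r); (16,15,l); result: nodes: 1:c4, 2:c4, 3:app, 7:c2, 10:app, 15:c2, 16:app edges: (3,1,l); (3,2,r); (10,3,l); (10,7,r); (16,10,r); (16,15,l)
step 2: rule r3; match: 0->10, 1->3, 2->1, 3->2, 4->7; deleted nodes 1, 3; deleted edges (3,1,l); (3,2,r); (10,3,l); (10,7,r); added nodes 17; added edges (10,7,l); (10,17,r); (17,2,l); (17,7,r); result: nodes: 2:c4, 7:c2, 10:app, 15:c2, 16:app, 17:app edges: (10,7,l); (10,17,r); (16,10,r); (16,15,l); (17,2,l); (17,7,r)
final:
nodes: 2:c4, 7:c2, 10:app, 15:c2, 16:app, 17:app
edges: (10,7,l); (10,17,r); (16,10,r); (16,15,l); (17,2,l); (17,7,r)


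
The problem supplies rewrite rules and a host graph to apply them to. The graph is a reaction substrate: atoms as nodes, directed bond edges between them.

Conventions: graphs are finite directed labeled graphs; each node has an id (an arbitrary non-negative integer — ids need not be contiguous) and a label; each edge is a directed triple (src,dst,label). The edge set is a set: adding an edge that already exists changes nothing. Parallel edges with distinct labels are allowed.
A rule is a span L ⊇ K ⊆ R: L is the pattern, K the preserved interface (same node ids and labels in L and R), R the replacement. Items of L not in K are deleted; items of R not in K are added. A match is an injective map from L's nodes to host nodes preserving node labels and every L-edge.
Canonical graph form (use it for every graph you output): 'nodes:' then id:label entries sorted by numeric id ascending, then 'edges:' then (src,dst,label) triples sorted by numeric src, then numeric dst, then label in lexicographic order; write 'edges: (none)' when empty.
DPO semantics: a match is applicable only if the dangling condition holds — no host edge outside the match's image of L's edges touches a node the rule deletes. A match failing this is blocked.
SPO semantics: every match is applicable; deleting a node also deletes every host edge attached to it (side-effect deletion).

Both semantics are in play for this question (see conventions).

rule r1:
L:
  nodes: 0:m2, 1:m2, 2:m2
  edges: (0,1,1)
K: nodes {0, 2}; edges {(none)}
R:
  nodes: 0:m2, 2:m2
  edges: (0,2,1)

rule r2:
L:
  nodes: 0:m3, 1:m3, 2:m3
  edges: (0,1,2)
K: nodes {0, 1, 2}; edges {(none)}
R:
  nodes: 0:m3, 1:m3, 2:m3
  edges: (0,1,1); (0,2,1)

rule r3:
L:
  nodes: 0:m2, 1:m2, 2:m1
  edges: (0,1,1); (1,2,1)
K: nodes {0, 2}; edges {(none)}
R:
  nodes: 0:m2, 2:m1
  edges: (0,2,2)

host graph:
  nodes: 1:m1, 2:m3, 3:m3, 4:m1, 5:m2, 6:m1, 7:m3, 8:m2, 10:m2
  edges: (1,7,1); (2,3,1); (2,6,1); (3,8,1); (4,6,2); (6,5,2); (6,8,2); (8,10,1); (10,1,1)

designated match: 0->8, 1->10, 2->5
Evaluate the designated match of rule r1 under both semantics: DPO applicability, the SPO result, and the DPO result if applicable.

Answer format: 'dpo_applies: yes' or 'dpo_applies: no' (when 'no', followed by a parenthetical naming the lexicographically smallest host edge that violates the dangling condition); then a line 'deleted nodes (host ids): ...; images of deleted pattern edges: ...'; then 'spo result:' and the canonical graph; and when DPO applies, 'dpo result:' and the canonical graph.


dpo_applies: no
(the rule deletes node 10, which keeps host edge (10,1,1) outside the match image — the dangling condition fails, DPO blocks; SPO proceeds and side-deletes such edges)
deleted nodes (host ids): 10; images of deleted pattern edges: (8,10,1)
spo result:
nodes: 1:m1, 2:m3, 3:m3, 4:m1, 5:m2, 6:m1, 7:m3, 8:m2
edges: (1,7,1); (2,3,1); (2,6,1); (3,8,1); (4,6,2); (6,5,2); (6,8,2); (8,5,1)


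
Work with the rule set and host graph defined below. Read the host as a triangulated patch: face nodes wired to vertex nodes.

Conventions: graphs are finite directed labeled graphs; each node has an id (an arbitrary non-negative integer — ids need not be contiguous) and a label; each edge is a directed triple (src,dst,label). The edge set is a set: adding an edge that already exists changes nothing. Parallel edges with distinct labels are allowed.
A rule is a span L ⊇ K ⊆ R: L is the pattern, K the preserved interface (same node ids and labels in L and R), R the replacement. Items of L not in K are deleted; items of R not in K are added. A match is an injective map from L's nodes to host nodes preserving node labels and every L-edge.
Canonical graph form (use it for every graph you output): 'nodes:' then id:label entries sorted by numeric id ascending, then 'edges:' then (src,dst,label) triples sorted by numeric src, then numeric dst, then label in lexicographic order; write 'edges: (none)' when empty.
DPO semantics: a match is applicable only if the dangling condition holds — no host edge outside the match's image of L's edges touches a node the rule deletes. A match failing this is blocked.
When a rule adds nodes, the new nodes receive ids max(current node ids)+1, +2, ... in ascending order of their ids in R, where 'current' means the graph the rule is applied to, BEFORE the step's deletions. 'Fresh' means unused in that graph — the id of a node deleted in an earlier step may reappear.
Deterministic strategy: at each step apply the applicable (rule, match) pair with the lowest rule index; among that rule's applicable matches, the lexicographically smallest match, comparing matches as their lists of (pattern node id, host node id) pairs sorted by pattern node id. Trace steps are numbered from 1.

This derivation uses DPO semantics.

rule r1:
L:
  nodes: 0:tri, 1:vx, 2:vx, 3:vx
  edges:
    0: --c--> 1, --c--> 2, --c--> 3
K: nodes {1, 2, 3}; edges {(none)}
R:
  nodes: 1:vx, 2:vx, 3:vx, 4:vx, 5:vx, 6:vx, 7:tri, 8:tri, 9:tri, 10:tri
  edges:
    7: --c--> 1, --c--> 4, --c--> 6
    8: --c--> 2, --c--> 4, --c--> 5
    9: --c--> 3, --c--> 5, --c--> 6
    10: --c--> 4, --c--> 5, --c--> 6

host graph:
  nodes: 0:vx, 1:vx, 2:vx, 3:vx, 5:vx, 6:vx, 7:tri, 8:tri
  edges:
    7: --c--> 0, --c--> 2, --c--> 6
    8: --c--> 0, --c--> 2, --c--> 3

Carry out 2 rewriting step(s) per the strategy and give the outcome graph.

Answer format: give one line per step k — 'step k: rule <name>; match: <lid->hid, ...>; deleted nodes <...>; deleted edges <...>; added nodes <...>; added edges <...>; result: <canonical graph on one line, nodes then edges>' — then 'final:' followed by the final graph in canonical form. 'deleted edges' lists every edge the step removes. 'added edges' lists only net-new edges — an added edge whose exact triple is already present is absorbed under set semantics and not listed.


step 1: rule r1; match: 0->7, 1->0, 2->2, 3->6; deleted nodes 7; deleted edges (7,0,c); (7,2,c); (7,6,c); added nodes 9, 10, 11, 12, 13, 14, 15; added edges (12,0,c); (12,9,c); (12,11,c); (13,2,c); (13,9,c); (13,10,c); (14,6,c); (14,10,c); (14,11,c); (15,9,c); (15,10,c); (15,11,c); result: nodes: 0:vx, 1:vx, 2:vx, 3:vx, 5:vx, 6:vx, 8:tri, 9:vx, 10:vx, 11:vx, 12:tri, 13:tri, 14:tri, 15:tri edges: (8,0,c); (8,2,c); (8,3,c); (12,0,c); (12,9,c); (12,11,c); (13,2,c); (13,9,c); (13,10,c); (14,6,c); (14,10,c); (14,11,c); (15,9,c); (15,10,c); (15,11,c)
step 2: rule r1; match: 0->8, 1->0, 2->2, 3->3; deleted nodes 8; deleted edges (8,0,c); (8,2,c); (8,3,c); added nodes 16, 17, 18, 19, 20, 21, 22; added edges (19,0,c); (19,16,c); (19,18,c); (20,2,c); (20,16,c); (20,17,c); (21,3,c); (21,17,c); (21,18,c); (22,16,c); (22,17,c); (22,18,c); result: nodes: 0:vx, 1:vx, 2:vx, 3:vx, 5:vx, 6:vx, 9:vx, 10:vx, 11:vx, 12:tri, 13:tri, 14:tri, 15:tri, 16:vx, 17:vx, 18:vx, 19:tri, 20:tri, 21:tri, 22:tri edges: (12,0,c); (12,9,c); (12,11,c); (13,2,c); (13,9,c); (13,10,c); (14,6,c); (14,10,c); (14,11,c); (15,9,c); (15,10,c); (15,11,c); (19,0,c); (19,16,c); (19,18,c); (20,2,c); (20,16,c); (20,17,c); (21,3,c); (21,17,c); (21,18,c); (22,16,c); (22,17,c); (22,18,c)
final:
nodes: 0:vx, 1:vx, 2:vx, 3:vx, 5:vx, 6:vx, 9:vx, 10:vx, 11:vx, 12:tri, 13:tri, 14:tri, 15:tri, 16:vx, 17:vx, 18:vx, 19:tri, 20:tri, 21:tri, 22:tri
edges: (12,0,c); (12,9,c); (12,11,c); (13,2,c); (13,9,c); (13,10,c); (14,6,c); (14,10,c); (14,11,c); (15,9,c); (15,10,c); (15,11,c); (19,0,c); (19,16,c); (19,18,c); (20,2,c); (20,16,c); (20,17,c); (21,3,c); (21,17,c); (21,18,c); (22,16,c); (22,17,c); (22,18,c)


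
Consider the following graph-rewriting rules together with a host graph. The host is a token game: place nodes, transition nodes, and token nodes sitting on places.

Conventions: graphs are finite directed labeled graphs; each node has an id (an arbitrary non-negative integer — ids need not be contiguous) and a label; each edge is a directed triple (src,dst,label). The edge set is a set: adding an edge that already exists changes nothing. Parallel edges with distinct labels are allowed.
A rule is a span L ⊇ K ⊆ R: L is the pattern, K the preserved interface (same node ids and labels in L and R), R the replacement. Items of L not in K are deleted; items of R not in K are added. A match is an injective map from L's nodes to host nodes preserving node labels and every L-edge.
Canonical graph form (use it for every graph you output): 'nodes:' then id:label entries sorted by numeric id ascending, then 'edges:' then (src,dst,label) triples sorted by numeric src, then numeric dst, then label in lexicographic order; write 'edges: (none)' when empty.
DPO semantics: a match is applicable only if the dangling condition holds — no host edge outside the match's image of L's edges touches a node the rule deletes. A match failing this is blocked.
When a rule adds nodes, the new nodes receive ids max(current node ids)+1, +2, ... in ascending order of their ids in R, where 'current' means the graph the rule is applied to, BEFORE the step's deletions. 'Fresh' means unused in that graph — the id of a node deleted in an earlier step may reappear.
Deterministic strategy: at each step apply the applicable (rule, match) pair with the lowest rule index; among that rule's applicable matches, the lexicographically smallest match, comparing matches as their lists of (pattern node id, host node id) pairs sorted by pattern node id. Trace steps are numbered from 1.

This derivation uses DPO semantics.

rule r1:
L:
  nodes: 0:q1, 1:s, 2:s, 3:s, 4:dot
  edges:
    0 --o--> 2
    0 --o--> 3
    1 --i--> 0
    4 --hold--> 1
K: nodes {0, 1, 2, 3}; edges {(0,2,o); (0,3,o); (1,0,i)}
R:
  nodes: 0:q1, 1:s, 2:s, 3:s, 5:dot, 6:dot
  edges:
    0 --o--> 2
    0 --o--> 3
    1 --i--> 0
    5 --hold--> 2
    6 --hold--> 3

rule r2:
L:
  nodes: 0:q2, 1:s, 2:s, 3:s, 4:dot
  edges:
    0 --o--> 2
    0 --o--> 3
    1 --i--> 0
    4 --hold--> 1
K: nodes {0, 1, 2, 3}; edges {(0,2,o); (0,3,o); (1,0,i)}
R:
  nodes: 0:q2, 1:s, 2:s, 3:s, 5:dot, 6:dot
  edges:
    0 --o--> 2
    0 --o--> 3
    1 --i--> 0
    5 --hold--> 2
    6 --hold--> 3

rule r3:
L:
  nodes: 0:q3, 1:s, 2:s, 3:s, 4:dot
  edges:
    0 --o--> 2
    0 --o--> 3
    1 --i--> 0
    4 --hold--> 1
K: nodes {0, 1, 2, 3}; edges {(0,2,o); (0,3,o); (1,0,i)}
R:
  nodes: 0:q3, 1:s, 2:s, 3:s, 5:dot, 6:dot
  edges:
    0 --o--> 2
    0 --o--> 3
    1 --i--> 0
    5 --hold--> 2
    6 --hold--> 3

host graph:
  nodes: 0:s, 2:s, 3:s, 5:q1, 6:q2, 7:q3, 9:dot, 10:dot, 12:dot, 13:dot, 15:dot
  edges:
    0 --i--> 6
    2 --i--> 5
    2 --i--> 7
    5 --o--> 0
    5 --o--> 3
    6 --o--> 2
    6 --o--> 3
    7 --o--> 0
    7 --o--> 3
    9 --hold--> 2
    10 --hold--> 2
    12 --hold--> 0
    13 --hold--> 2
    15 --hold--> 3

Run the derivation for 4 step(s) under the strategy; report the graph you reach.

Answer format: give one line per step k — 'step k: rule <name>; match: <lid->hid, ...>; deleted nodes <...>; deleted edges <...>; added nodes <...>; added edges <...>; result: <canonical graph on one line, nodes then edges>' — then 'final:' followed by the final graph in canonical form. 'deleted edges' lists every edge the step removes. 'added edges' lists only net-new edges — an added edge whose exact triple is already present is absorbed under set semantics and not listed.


step 1: rule r1; match: 0->5, 1->2, 2->0, 3->3, 4->9; deleted nodes 9; deleted edges (9,2,hold); added nodes 16, 17; added edges (16,0,hold); (17,3,hold); result: nodes: 0:s, 2:s, 3:s, 5:q1, 6:q2, 7:q3, 10:dot, 12:dot, 13:dot, 15:dot, 16:dot, 17:dot edges: (0,6,i); (2,5,i); (2,7,i); (5,0,o); (5,3,o); (6,2,o); (6,3,o); (7,0,o); (7,3,o); (10,2,hold); (12,0,hold); (13,2,hold); (15,3,hold); (16,0,hold); (17,3,hold)
step 2: rule r1; match: 0->5, 1->2, 2->0, 3->3, 4->10; deleted nodes 10; deleted edges (10,2,hold); added nodes 18, 19; added edges (18,0,hold); (19,3,hold); result: nodes: 0:s, 2:s, 3:s, 5:q1, 6:q2, 7:q3, 12:dot, 13:dot, 15:dot, 16:dot, 17:dot, 18:dot, 19:dot edges: (0,6,i); (2,5,i); (2,7,i); (5,0,o); (5,3,o); (6,2,o); (6,3,o); (7,0,o); (7,3,o); (12,0,hold); (13,2,hold); (15,3,hold); (16,0,hold); (17,3,hold); (18,0,hold); (19,3,hold)
step 3: rule r1; match: 0->5, 1->2, 2->0, 3->3, 4->13; deleted nodes 13; deleted edges (13,2,hold); added nodes 20, 21; added edges (20,0,hold); (21,3,hold); result: nodes: 0:s, 2:s, 3:s, 5:q1, 6:q2, 7:q3, 12:dot, 15:dot, 16:dot, 17:dot, 18:dot, 19:dot, 20:dot, 21:dot edges: (0,6,i); (2,5,i); (2,7,i); (5,0,o); (5,3,o); (6,2,o); (6,3,o); (7,0,o); (7,3,o); (12,0,hold); (15,3,hold); (16,0,hold); (17,3,hold); (18,0,hold); (19,3,hold); (20,0,hold); (21,3,hold)
step 4: rule r2; match: 0->6, 1->0, 2->2, 3->3, 4->12; deleted nodes 12; deleted edges (12,0,hold); added nodes 22, 23; added edges (22,2,hold); (23,3,hold); result: nodes: 0:s, 2:s, 3:s, 5:q1, 6:q2, 7:q3, 15:dot, 16:dot, 17:dot, 18:dot, 19:dot, 20:dot, 21:dot, 22:dot, 23:dot edges: (0,6,i); (2,5,i); (2,7,i); (5,0,o); (5,3,o); (6,2,o); (6,3,o); (7,0,o); (7,3,o); (15,3,hold); (16,0,hold); (17,3,hold); (18,0,hold); (19,3,hold); (20,0,hold); (21,3,hold); (22,2,hold); (23,3,hold)
final:
nodes: 0:s, 2:s, 3:s, 5:q1, 6:q2, 7:q3, 15:dot, 16:dot, 17:dot, 18:dot, 19:dot, 20:dot, 21:dot, 22:dot, 23:dot
edges: (0,6,i); (2,5,i); (2,7,i); (5,0,o); (5,3,o); (6,2,o); (6,3,o); (7,0,o); (7,3,o); (15,3,hold); (16,0,hold); (17,3,hold); (18,0,hold); (19,3,hold); (20,0,hold); (21,3,hold); (22,2,hold); (23,3,hold)


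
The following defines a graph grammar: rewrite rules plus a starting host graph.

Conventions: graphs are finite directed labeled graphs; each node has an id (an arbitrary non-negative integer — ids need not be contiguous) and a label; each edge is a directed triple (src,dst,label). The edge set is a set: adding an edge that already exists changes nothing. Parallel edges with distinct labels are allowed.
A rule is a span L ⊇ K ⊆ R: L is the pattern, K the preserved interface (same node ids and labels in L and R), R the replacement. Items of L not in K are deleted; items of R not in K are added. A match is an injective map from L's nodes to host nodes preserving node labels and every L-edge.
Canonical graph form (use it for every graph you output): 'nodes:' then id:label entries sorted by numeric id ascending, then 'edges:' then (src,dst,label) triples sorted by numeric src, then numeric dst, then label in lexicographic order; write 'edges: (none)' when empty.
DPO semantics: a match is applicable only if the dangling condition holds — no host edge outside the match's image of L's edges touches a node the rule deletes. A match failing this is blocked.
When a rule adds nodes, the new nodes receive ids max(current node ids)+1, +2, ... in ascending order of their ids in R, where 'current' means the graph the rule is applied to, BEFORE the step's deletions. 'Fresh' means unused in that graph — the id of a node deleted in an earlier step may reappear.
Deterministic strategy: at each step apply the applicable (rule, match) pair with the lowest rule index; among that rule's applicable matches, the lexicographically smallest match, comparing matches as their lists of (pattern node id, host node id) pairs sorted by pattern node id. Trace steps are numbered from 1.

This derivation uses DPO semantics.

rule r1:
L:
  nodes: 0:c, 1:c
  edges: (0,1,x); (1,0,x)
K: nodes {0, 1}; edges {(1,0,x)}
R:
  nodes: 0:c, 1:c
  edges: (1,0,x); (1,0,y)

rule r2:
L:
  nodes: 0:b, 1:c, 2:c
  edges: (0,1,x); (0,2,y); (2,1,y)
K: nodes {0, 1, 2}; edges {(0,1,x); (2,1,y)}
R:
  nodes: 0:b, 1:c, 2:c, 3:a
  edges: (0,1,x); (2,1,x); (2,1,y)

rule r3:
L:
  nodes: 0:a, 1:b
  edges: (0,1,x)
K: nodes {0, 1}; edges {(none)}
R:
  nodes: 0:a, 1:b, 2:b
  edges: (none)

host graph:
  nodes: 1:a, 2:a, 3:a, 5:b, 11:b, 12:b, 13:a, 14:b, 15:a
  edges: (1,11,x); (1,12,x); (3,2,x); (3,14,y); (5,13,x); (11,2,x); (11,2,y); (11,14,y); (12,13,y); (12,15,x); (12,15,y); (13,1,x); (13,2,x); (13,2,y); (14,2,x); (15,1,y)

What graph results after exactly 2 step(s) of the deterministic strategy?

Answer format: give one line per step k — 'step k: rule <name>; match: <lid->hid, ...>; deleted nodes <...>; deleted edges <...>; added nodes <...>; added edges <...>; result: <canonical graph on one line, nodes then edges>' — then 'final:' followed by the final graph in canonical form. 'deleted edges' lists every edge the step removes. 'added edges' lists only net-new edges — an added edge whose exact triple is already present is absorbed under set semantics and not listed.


step 1: rule r3; match: 0->1, 1->11; deleted nodes (none); deleted edges (1,11,x); added nodes 16; added edges (none); result: nodes: 1:a, 2:a, 3:a, 5:b, 11:b, 12:b, 13:a, 14:b, 15:a, 16:b edges: (1,12,x); (3,2,x); (3,14,y); (5,13,x); (11,2,x); (11,2,y); (11,14,y); (12,13,y); (12,15,x); (12,15,y); (13,1,x); (13,2,x); (13,2,y); (14,2,x); (15,1,y)
step 2: rule r3; match: 0->1, 1->12; deleted nodes (none); deleted edges (1,12,x); added nodes 17; added edges (none); result: nodes: 1:a, 2:a, 3:a, 5:b, 11:b, 12:b, 13:a, 14:b, 15:a, 16:b, 17:b edges: (3,2,x); (3,14,y); (5,13,x); (11,2,x); (11,2,y); (11,14,y); (12,13,y); (12,15,x); (12,15,y); (13,1,x); (13,2,x); (13,2,y); (14,2,x); (15,1,y)
final:
nodes: 1:a, 2:a, 3:a, 5:b, 11:b, 12:b, 13:a, 14:b, 15:a, 16:b, 17:b
edges: (3,2,x); (3,14,y); (5,13,x); (11,2,x); (11,2,y); (11,14,y); (12,13,y); (12,15,x); (12,15,y); (13,1,x); (13,2,x); (13,2,y); (14,2,x); (15,1,y)


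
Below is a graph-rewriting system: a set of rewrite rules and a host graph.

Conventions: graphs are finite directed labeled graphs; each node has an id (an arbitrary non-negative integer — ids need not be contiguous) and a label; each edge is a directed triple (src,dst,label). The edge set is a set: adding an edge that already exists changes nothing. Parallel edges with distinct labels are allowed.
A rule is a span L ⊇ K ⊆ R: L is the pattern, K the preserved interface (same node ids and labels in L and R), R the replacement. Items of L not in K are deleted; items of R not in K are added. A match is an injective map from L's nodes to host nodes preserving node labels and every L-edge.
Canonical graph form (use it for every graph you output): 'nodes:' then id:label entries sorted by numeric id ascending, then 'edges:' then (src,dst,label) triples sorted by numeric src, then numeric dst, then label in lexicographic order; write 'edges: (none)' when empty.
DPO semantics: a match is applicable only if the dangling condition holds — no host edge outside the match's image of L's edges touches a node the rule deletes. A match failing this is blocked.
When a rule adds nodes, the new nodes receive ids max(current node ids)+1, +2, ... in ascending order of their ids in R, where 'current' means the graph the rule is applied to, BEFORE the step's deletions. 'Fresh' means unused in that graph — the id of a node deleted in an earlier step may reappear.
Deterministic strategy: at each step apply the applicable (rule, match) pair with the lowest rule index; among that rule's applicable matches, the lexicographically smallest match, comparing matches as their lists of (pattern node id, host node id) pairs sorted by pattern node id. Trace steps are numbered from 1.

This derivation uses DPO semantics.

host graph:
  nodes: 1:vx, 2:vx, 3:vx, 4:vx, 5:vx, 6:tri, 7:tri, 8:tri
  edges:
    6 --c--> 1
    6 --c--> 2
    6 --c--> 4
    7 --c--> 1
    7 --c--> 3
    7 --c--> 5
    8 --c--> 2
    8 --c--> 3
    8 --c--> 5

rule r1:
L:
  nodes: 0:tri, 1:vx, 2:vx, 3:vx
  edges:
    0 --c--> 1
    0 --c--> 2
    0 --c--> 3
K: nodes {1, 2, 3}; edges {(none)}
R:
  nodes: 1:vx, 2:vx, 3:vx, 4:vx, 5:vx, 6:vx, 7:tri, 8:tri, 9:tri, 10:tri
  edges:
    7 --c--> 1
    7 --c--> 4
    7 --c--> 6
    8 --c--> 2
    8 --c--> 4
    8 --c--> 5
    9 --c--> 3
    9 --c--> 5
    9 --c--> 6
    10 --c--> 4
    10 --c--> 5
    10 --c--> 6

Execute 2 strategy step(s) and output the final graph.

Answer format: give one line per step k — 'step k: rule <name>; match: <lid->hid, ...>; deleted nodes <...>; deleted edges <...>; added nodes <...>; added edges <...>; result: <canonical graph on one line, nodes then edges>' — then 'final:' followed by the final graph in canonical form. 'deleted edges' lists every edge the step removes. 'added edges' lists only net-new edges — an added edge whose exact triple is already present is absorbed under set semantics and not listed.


step 1: rule r1; match: 0->6, 1->1, 2->2, 3->4; deleted nodes 6; deleted edges (6,1,c); (6,2,c); (6,4,c); added nodes 9, 10, 11, 12, 13, 14, 15; added edges (12,1,c); (12,9,c); (12,11,c); (13,2,c); (13,9,c); (13,10,c); (14,4,c); (14,10,c); (14,11,c); (15,9,c); (15,10,c); (15,11,c); result: nodes: 1:vx, 2:vx, 3:vx, 4:vx, 5:vx, 7:tri, 8:tri, 9:vx, 10:vx, 11:vx, 12:tri, 13:tri, 14:tri, 15:tri edges: (7,1,c); (7,3,c); (7,5,c); (8,2,c); (8,3,c); (8,5,c); (12,1,c); (12,9,c); (12,11,c); (13,2,c); (13,9,c); (13,10,c); (14,4,c); (14,10,c); (14,11,c); (15,9,c); (15,10,c); (15,11,c)
step 2: rule r1; match: 0->7, 1->1, 2->3, 3->5; deleted nodes 7; deleted edges (7,1,c); (7,3,c); (7,5,c); added nodes 16, 17, 18, 19, 20, 21, 22; added edges (19,1,c); (19,16,c); (19,18,c); (20,3,c); (20,16,c); (20,17,c); (21,5,c); (21,17,c); (21,18,c); (22,16,c); (22,17,c); (22,18,c); result: nodes: 1:vx, 2:vx, 3:vx, 4:vx, 5:vx, 8:tri, 9:vx, 10:vx, 11:vx, 12:tri, 13:tri, 14:tri, 15:tri, 16:vx, 17:vx, 18:vx, 19:tri, 20:tri, 21:tri, 22:tri edges: (8,2,c); (8,3,c); (8,5,c); (12,1,c); (12,9,c); (12,11,c); (13,2,c); (13,9,c); (13,10,c); (14,4,c); (14,10,c); (14,11,c); (15,9,c); (15,10,c); (15,11,c); (19,1,c); (19,16,c); (19,18,c); (20,3,c); (20,16,c); (20,17,c); (21,5,c); (21,17,c); (21,18,c); (22,16,c); (22,17,c); (22,18,c)
final:
nodes: 1:vx, 2:vx, 3:vx, 4:vx, 5:vx, 8:tri, 9:vx, 10:vx, 11:vx, 12:tri, 13:tri, 14:tri, 15:tri, 16:vx, 17:vx, 18:vx, 19:tri, 20:tri, 21:tri, 22:tri
edges: (8,2,c); (8,3,c); (8,5,c); (12,1,c); (12,9,c); (12,11,c); (13,2,c); (13,9,c); (13,10,c); (14,4,c); (14,10,c); (14,11,c); (15,9,c); (15,10,c); (15,11,c); (19,1,c); (19,16,c); (19,18,c); (20,3,c); (20,16,c); (20,17,c); (21,5,c); (21,17,c); (21,18,c); (22,16,c); (22,17,c); (22,18,c)


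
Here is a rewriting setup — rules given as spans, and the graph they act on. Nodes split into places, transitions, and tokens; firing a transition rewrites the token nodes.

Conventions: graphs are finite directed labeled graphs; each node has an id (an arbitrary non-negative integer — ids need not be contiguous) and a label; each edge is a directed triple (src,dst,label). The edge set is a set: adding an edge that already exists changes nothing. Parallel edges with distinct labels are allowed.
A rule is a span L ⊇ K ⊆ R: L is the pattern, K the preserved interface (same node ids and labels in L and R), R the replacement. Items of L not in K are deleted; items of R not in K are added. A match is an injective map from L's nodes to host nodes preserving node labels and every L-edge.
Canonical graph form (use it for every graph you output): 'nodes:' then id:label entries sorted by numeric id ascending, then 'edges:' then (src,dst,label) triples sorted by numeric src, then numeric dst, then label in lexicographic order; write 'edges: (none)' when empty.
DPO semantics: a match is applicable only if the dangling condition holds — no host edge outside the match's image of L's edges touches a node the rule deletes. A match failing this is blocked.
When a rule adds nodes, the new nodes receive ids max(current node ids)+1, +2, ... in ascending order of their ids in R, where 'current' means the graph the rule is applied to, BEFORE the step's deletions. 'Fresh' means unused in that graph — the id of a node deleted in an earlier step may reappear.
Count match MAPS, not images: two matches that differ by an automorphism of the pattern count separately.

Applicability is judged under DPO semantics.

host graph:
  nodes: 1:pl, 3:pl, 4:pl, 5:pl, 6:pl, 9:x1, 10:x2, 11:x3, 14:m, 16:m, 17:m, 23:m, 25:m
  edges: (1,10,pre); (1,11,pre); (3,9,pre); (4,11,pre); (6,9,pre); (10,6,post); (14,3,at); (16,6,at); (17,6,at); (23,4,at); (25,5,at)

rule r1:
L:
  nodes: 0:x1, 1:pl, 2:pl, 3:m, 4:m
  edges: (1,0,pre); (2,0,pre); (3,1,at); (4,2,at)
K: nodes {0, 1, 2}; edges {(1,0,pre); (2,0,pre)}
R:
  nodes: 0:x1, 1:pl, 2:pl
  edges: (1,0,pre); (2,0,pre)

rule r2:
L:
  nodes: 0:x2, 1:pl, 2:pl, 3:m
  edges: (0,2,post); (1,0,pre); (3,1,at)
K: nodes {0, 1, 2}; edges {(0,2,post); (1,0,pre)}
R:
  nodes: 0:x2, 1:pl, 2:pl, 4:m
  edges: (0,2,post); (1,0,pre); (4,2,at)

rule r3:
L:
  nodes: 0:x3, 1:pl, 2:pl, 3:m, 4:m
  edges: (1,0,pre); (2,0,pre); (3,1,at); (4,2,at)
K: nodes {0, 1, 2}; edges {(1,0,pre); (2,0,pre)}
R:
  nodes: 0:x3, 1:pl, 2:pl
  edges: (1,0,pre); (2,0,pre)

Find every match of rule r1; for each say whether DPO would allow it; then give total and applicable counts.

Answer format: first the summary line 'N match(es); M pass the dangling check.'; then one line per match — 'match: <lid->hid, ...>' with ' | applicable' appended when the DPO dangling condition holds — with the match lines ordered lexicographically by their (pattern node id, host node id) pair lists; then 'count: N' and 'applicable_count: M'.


4 match(es); 4 pass the dangling check.
match: 0->9, 1->3, 2->6, 3->14, 4->16 | applicable
match: 0->9, 1->3, 2->6, 3->14, 4->17 | applicable
match: 0->9, 1->6, 2->3, 3->16, 4->14 | applicable
match: 0->9, 1->6, 2->3, 3->17, 4->14 | applicable
count: 4
applicable_count: 4


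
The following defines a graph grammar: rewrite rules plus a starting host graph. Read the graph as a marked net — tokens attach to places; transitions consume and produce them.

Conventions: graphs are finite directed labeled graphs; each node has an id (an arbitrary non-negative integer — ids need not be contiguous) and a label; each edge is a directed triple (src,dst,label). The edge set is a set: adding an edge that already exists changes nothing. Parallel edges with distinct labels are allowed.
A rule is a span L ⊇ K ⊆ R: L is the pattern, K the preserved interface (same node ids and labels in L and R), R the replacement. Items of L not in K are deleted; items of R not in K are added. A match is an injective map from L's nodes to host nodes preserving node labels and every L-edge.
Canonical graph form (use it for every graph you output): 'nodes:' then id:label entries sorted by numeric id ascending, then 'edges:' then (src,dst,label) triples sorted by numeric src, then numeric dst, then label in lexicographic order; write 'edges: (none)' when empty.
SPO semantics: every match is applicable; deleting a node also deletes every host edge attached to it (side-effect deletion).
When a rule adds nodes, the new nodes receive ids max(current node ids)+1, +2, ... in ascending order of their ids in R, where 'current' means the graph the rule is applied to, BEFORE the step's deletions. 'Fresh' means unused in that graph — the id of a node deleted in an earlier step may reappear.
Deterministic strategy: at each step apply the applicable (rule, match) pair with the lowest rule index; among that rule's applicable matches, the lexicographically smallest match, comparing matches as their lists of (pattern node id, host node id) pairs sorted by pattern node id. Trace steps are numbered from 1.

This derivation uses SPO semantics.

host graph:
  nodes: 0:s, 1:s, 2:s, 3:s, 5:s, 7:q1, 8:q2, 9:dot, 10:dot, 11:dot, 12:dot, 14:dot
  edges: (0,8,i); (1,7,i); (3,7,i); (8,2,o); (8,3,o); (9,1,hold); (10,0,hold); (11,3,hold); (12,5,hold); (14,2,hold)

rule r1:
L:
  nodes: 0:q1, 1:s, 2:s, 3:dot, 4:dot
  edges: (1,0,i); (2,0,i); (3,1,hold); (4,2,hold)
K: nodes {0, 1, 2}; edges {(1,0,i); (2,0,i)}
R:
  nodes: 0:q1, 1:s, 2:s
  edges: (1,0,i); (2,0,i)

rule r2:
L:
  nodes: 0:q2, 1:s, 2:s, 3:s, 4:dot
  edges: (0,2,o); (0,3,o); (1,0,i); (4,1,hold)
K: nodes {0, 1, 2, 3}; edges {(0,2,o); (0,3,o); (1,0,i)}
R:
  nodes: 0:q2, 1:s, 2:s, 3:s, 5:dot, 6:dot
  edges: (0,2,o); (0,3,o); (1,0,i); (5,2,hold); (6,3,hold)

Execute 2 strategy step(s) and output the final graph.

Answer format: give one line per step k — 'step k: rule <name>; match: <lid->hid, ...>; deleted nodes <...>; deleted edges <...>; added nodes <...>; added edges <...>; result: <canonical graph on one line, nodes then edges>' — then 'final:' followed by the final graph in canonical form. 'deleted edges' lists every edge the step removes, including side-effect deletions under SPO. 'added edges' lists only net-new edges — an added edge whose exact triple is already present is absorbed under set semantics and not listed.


step 1: rule r1; match: 0->7, 1->1, 2->3, 3->9, 4->11; deleted nodes 9, 11; deleted edges (9,1,hold); (11,3,hold); added nodes (none); added edges (none); result: nodes: 0:s, 1:s, 2:s, 3:s, 5:s, 7:q1, 8:q2, 10:dot, 12:dot, 14:dot edges: (0,8,i); (1,7,i); (3,7,i); (8,2,o); (8,3,o); (10,0,hold); (12,5,hold); (14,2,hold)
step 2: rule r2; match: 0->8, 1->0, 2->2, 3->3, 4->10; deleted nodes 10; deleted edges (10,0,hold); added nodes 15, 16; added edges (15,2,hold); (16,3,hold); result: nodes: 0:s, 1:s, 2:s, 3:s, 5:s, 7:q1, 8:q2, 12:dot, 14:dot, 15:dot, 16:dot edges: (0,8,i); (1,7,i); (3,7,i); (8,2,o); (8,3,o); (12,5,hold); (14,2,hold); (15,2,hold); (16,3,hold)
final:
nodes: 0:s, 1:s, 2:s, 3:s, 5:s, 7:q1, 8:q2, 12:dot, 14:dot, 15:dot, 16:dot
edges: (0,8,i); (1,7,i); (3,7,i); (8,2,o); (8,3,o); (12,5,hold); (14,2,hold); (15,2,hold); (16,3,hold)


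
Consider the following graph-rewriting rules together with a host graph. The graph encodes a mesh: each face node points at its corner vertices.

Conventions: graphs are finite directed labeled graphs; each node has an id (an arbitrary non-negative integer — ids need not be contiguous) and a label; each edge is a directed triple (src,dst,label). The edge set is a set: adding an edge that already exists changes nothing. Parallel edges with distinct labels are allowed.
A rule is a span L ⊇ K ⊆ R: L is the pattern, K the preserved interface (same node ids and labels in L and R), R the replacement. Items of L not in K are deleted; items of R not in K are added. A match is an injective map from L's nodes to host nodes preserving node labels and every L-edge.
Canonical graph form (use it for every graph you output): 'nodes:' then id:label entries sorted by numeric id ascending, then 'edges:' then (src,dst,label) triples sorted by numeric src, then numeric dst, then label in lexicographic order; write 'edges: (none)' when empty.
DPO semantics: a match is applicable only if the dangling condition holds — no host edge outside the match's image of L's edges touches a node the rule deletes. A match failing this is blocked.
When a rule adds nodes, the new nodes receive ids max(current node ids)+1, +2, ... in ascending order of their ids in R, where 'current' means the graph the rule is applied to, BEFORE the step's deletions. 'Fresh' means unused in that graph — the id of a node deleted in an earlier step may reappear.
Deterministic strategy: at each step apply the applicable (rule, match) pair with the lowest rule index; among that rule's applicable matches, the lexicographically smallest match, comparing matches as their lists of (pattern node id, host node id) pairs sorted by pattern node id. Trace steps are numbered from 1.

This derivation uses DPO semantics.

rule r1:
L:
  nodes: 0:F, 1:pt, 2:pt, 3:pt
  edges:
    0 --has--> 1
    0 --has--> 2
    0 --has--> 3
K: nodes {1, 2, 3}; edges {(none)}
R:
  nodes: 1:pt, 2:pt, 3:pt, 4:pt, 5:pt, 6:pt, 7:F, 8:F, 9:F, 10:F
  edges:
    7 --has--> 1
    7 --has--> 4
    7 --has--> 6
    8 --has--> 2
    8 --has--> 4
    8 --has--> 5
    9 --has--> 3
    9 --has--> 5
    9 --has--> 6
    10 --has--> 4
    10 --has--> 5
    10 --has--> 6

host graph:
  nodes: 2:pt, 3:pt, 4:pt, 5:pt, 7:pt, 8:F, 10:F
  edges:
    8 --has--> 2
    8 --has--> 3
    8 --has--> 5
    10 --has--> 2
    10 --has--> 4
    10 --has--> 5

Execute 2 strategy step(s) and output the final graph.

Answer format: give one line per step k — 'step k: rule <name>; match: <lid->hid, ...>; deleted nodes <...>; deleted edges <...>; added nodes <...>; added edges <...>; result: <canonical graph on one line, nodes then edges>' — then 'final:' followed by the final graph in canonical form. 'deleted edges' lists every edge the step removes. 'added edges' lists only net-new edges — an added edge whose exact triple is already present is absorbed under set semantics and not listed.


step 1: rule r1; match: 0->8, 1->2, 2->3, 3->5; deleted nodes 8; deleted edges (8,2,has); (8,3,has); (8,5,has); added nodes 11, 12, 13, 14, 15, 16, 17; added edges (14,2,has); (14,11,has); (14,13,has); (15,3,has); (15,11,has); (15,12,has); (16,5,has); (16,12,has); (16,13,has); (17,11,has); (17,12,has); (17,13,has); result: nodes: 2:pt, 3:pt, 4:pt, 5:pt, 7:pt, 10:F, 11:pt, 12:pt, 13:pt, 14:F, 15:F, 16:F, 17:F edges: (10,2,has); (10,4,has); (10,5,has); (14,2,has); (14,11,has); (14,13,has); (15,3,has); (15,11,has); (15,12,has); (16,5,has); (16,12,has); (16,13,has); (17,11,has); (17,12,has); (17,13,has)
step 2: rule r1; match: 0->10, 1->2, 2->4, 3->5; deleted nodes 10; deleted edges (10,2,has); (10,4,has); (10,5,has); added nodes 18, 19, 20, 21, 22, 23, 24; added edges (21,2,has); (21,18,has); (21,20,has); (22,4,has); (22,18,has); (22,19,has); (23,5,has); (23,19,has); (23,20,has); (24,18,has); (24,19,has); (24,20,has); result: nodes: 2:pt, 3:pt, 4:pt, 5:pt, 7:pt, 11:pt, 12:pt, 13:pt, 14:F, 15:F, 16:F, 17:F, 18:pt, 19:pt, 20:pt, 21:F, 22:F, 23:F, 24:F edges: (14,2,has); (14,11,has); (14,13,has); (15,3,has); (15,11,has); (15,12,has); (16,5,has); (16,12,has); (16,13,has); (17,11,has); (17,12,has); (17,13,has); (21,2,has); (21,18,has); (21,20,has); (22,4,has); (22,18,has); (22,19,has); (23,5,has); (23,19,has); (23,20,has); (24,18,has); (24,19,has); (24,20,has)
final:
nodes: 2:pt, 3:pt, 4:pt, 5:pt, 7:pt, 11:pt, 12:pt, 13:pt, 14:F, 15:F, 16:F, 17:F, 18:pt, 19:pt, 20:pt, 21:F, 22:F, 23:F, 24:F
edges: (14,2,has); (14,11,has); (14,13,has); (15,3,has); (15,11,has); (15,12,has); (16,5,has); (16,12,has); (16,13,has); (17,11,has); (17,12,has); (17,13,has); (21,2,has); (21,18,has); (21,20,has); (22,4,has); (22,18,has); (22,19,has); (23,5,has); (23,19,has); (23,20,has); (24,18,has); (24,19,has); (24,20,has)
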